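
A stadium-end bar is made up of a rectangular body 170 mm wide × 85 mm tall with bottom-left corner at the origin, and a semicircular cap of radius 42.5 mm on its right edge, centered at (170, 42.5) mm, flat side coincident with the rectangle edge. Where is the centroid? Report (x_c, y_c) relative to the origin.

rectangular body: A = 170 × 85 = 14450.00, centroid at (85.00, 42.50).
semicircular end: A = ½π·42.5² = 2837.25, centroid at (188.04, 42.50).
ΣA = 17287.25 mm²
ΣAx_c = (14450.00)(85.00) + (2837.25)(188.04) = 1761759.73 mm³
ΣAy_c = (14450.00)(42.50) + (2837.25)(42.50) = 734708.16 mm³
x_c = 1761759.73 / 17287.25 = 101.91 mm
y_c = 734708.16 / 17287.25 = 42.50 mm

x_c = 101.91 mm, y_c = 42.50 mm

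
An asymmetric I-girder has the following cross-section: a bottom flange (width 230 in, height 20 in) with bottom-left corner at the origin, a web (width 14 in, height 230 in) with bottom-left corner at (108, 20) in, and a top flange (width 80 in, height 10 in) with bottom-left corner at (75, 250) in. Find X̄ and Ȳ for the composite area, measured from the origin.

X̄ = 115.00 in, Ȳ = 79.43 in

bottom flange: A = 230 × 20 = 4600.00, centroid at (115.00, 10.00).
web: A = 14 × 230 = 3220.00, centroid at (115.00, 135.00).
top flange: A = 80 × 10 = 800.00, centroid at (115.00, 255.00).
ΣA = 8620.00 in²
ΣAX̄ = (4600.00)(115.00) + (3220.00)(115.00) + (800.00)(115.00) = 991300.00 in³
ΣAȲ = (4600.00)(10.00) + (3220.00)(135.00) + (800.00)(255.00) = 684700.00 in³
X̄ = 991300.00 / 8620.00 = 115.00 in
Ȳ = 684700.00 / 8620.00 = 79.43 in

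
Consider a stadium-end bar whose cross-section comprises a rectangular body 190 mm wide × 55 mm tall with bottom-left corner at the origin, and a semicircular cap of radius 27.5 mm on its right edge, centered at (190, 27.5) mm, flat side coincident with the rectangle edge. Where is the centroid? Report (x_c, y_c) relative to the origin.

x_c = 105.89 mm, y_c = 27.50 mm

rectangular body: A = 190 × 55 = 10450.00, centroid at (95.00, 27.50).
semicircular end: A = ½π·27.5² = 1187.91, centroid at (201.67, 27.50).
ΣA = 11637.91 mm², ΣAx_c = 1232318.38 mm³, ΣAy_c = 320042.65 mm³.
x_c = 1232318.38/11637.91 = 105.89 mm; y_c = 320042.65/11637.91 = 27.50 mm.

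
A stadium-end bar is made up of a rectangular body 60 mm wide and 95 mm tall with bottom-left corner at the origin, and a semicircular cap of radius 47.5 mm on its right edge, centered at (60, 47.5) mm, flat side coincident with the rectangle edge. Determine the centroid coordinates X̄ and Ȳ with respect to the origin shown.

X̄ = 49.23 mm, Ȳ = 47.50 mm

Part | A | x̄ᵢ | ȳᵢ | A·x̄ᵢ | A·ȳᵢ
rectangular body | 5700.00 | 30.00 | 47.50 | 171000.00 | 270750.00
semicircular end | 3544.11 | 80.16 | 47.50 | 284094.47 | 168345.19
Σ | 9244.11 |  |  | 455094.47 | 439095.19
X̄ = 455094.47 / 9244.11 = 49.23 mm
Ȳ = 439095.19 / 9244.11 = 47.50 mm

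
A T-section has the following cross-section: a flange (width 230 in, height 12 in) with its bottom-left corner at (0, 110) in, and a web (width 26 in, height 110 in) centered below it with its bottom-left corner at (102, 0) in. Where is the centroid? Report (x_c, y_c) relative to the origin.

x_c = 115.00 in, y_c = 84.96 in

web: A = 26 × 110 = 2860.00, centroid at (115.00, 55.00).
flange: A = 230 × 12 = 2760.00, centroid at (115.00, 116.00).
ΣA = 5620.00 in²
ΣAx_c = (2860.00)(115.00) + (2760.00)(115.00) = 646300.00 in³
ΣAy_c = (2860.00)(55.00) + (2760.00)(116.00) = 477460.00 in³
x_c = 646300.00 / 5620.00 = 115.00 in
y_c = 477460.00 / 5620.00 = 84.96 in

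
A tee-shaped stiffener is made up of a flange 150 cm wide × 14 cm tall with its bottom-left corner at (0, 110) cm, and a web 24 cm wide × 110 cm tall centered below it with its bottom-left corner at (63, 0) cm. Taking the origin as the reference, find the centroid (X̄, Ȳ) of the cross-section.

X̄ = 75.00 cm, Ȳ = 82.47 cm

Part | A | x̄ᵢ | ȳᵢ | A·x̄ᵢ | A·ȳᵢ
web | 2640.00 | 75.00 | 55.00 | 198000.00 | 145200.00
flange | 2100.00 | 75.00 | 117.00 | 157500.00 | 245700.00
Σ | 4740.00 |  |  | 355500.00 | 390900.00
X̄ = 355500.00 / 4740.00 = 75.00 cm
Ȳ = 390900.00 / 4740.00 = 82.47 cm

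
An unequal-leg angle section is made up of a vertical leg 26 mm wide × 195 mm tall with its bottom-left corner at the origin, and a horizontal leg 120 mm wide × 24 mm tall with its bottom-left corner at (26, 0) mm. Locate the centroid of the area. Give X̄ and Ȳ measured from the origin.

vertical leg: A = 26 × 195 = 5070.00, centroid at (13.00, 97.50).
horizontal leg: A = 120 × 24 = 2880.00, centroid at (86.00, 12.00).
ΣA = 7950.00 mm², ΣAX̄ = 313590.00 mm³, ΣAȲ = 528885.00 mm³.
X̄ = 313590.00/7950.00 = 39.45 mm; Ȳ = 528885.00/7950.00 = 66.53 mm.

X̄ = 39.45 mm, Ȳ = 66.53 mm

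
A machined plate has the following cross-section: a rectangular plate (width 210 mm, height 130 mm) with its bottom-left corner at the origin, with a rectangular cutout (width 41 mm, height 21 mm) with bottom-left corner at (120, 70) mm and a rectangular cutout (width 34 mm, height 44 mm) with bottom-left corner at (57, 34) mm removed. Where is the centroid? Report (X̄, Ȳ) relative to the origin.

Part | A | x̄ᵢ | ȳᵢ | A·x̄ᵢ | A·ȳᵢ
plate | 27300.00 | 105.00 | 65.00 | 2866500.00 | 1774500.00
hole 1 | -861.00 | 140.50 | 80.50 | -120970.50 | -69310.50
hole 2 | -1496.00 | 74.00 | 56.00 | -110704.00 | -83776.00
Σ | 24943.00 |  |  | 2634825.50 | 1621413.50
X̄ = 2634825.50 / 24943.00 = 105.63 mm
Ȳ = 1621413.50 / 24943.00 = 65.00 mm

X̄ = 105.63 mm, Ȳ = 65.00 mm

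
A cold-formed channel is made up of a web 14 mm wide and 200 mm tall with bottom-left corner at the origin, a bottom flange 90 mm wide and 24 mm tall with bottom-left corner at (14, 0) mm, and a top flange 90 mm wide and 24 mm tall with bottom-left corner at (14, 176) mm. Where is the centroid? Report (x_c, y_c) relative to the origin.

Part | A | x̄ᵢ | ȳᵢ | A·x̄ᵢ | A·ȳᵢ
web | 2800.00 | 7.00 | 100.00 | 19600.00 | 280000.00
bottom flange | 2160.00 | 59.00 | 12.00 | 127440.00 | 25920.00
top flange | 2160.00 | 59.00 | 188.00 | 127440.00 | 406080.00
Σ | 7120.00 |  |  | 274480.00 | 712000.00
x_c = 274480.00 / 7120.00 = 38.55 mm
y_c = 712000.00 / 7120.00 = 100.00 mm

x_c = 38.55 mm, y_c = 100.00 mm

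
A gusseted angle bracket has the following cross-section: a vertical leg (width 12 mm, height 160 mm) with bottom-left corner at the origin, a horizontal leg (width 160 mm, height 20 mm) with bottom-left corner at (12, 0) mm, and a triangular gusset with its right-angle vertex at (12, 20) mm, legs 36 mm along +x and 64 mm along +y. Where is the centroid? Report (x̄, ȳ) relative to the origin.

vertical leg: A = 12 × 160 = 1920.00, centroid at (6.00, 80.00).
horizontal leg: A = 160 × 20 = 3200.00, centroid at (92.00, 10.00).
gusset: A = ½·36·64 = 1152.00, centroid at (24.00, 41.33).
ΣA = 6272.00 mm²
ΣAx̄ = (1920.00)(6.00) + (3200.00)(92.00) + (1152.00)(24.00) = 333568.00 mm³
ΣAȳ = (1920.00)(80.00) + (3200.00)(10.00) + (1152.00)(41.33) = 233216.00 mm³
x̄ = 333568.00 / 6272.00 = 53.18 mm
ȳ = 233216.00 / 6272.00 = 37.18 mm

x̄ = 53.18 mm, ȳ = 37.18 mm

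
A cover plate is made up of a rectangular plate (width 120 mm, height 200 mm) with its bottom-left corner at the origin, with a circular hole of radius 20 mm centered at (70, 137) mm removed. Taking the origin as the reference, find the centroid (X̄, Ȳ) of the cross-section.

X̄ = 59.45 mm, Ȳ = 97.96 mm

Part | A | x̄ᵢ | ȳᵢ | A·x̄ᵢ | A·ȳᵢ
plate | 24000.00 | 60.00 | 100.00 | 1440000.00 | 2400000.00
hole | -1256.64 | 70.00 | 137.00 | -87964.59 | -172159.28
Σ | 22743.36 |  |  | 1352035.41 | 2227840.72
X̄ = 1352035.41 / 22743.36 = 59.45 mm
Ȳ = 2227840.72 / 22743.36 = 97.96 mm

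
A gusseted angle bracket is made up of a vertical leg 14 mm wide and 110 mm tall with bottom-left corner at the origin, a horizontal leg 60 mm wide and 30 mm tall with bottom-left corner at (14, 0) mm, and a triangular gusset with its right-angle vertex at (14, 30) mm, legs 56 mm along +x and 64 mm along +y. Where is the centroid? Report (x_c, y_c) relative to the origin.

vertical leg: A = 14 × 110 = 1540.00, centroid at (7.00, 55.00).
horizontal leg: A = 60 × 30 = 1800.00, centroid at (44.00, 15.00).
gusset: A = ½·56·64 = 1792.00, centroid at (32.67, 51.33).
ΣA = 5132.00 mm², ΣAx_c = 148518.67 mm³, ΣAy_c = 203689.33 mm³.
x_c = 148518.67/5132.00 = 28.94 mm; y_c = 203689.33/5132.00 = 39.69 mm.

x_c = 28.94 mm, y_c = 39.69 mm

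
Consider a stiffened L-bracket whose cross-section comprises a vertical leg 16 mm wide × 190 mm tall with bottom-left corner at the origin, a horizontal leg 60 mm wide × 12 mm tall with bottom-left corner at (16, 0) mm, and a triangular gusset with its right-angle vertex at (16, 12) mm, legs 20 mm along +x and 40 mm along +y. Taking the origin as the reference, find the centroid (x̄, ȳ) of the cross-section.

vertical leg: A = 16 × 190 = 3040.00, centroid at (8.00, 95.00).
horizontal leg: A = 60 × 12 = 720.00, centroid at (46.00, 6.00).
gusset: A = ½·20·40 = 400.00, centroid at (22.67, 25.33).
ΣA = 4160.00 mm², ΣAx̄ = 66506.67 mm³, ΣAȳ = 303253.33 mm³.
x̄ = 66506.67/4160.00 = 15.99 mm; ȳ = 303253.33/4160.00 = 72.90 mm.

x̄ = 15.99 mm, ȳ = 72.90 mm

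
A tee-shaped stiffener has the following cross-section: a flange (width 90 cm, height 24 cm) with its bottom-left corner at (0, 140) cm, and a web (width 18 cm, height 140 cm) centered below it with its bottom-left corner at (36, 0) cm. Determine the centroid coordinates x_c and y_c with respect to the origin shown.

x_c = 45.00 cm, y_c = 107.85 cm

Part | A | x̄ᵢ | ȳᵢ | A·x̄ᵢ | A·ȳᵢ
web | 2520.00 | 45.00 | 70.00 | 113400.00 | 176400.00
flange | 2160.00 | 45.00 | 152.00 | 97200.00 | 328320.00
Σ | 4680.00 |  |  | 210600.00 | 504720.00
x_c = 210600.00 / 4680.00 = 45.00 cm
y_c = 504720.00 / 4680.00 = 107.85 cm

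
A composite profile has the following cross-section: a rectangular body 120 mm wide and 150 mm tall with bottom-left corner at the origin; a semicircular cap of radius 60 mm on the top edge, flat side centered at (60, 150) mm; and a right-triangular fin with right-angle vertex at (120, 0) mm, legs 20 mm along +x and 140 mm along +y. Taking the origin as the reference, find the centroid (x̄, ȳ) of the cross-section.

Part | A | x̄ᵢ | ȳᵢ | A·x̄ᵢ | A·ȳᵢ
rectangular body | 18000.00 | 60.00 | 75.00 | 1080000.00 | 1350000.00
semicircular top | 5654.87 | 60.00 | 175.46 | 339292.01 | 992230.02
triangular fin | 1400.00 | 126.67 | 46.67 | 177333.33 | 65333.33
Σ | 25054.87 |  |  | 1596625.34 | 2407563.35
x̄ = 1596625.34 / 25054.87 = 63.73 mm
ȳ = 2407563.35 / 25054.87 = 96.09 mm

x̄ = 63.73 mm, ȳ = 96.09 mm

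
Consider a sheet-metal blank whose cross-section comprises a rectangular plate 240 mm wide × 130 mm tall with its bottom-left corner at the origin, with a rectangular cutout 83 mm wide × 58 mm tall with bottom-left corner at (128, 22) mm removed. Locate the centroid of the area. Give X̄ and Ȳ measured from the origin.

Part | A | x̄ᵢ | ȳᵢ | A·x̄ᵢ | A·ȳᵢ
plate | 31200.00 | 120.00 | 65.00 | 3744000.00 | 2028000.00
hole | -4814.00 | 169.50 | 51.00 | -815973.00 | -245514.00
Σ | 26386.00 |  |  | 2928027.00 | 1782486.00
X̄ = 2928027.00 / 26386.00 = 110.97 mm
Ȳ = 1782486.00 / 26386.00 = 67.55 mm

X̄ = 110.97 mm, Ȳ = 67.55 mm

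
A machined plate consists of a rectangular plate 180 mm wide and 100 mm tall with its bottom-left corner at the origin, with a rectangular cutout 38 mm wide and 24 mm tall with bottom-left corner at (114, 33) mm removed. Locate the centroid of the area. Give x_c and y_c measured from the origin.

x_c = 87.71 mm, y_c = 50.27 mm

Part | A | x̄ᵢ | ȳᵢ | A·x̄ᵢ | A·ȳᵢ
plate | 18000.00 | 90.00 | 50.00 | 1620000.00 | 900000.00
hole | -912.00 | 133.00 | 45.00 | -121296.00 | -41040.00
Σ | 17088.00 |  |  | 1498704.00 | 858960.00
x_c = 1498704.00 / 17088.00 = 87.71 mm
y_c = 858960.00 / 17088.00 = 50.27 mm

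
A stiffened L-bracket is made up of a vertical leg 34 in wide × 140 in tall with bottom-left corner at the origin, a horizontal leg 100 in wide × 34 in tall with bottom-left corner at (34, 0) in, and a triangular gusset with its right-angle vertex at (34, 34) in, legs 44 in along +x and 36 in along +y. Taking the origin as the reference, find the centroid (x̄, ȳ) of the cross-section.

x̄ = 45.25 in, ȳ = 47.75 in

Part | A | x̄ᵢ | ȳᵢ | A·x̄ᵢ | A·ȳᵢ
vertical leg | 4760.00 | 17.00 | 70.00 | 80920.00 | 333200.00
horizontal leg | 3400.00 | 84.00 | 17.00 | 285600.00 | 57800.00
gusset | 792.00 | 48.67 | 46.00 | 38544.00 | 36432.00
Σ | 8952.00 |  |  | 405064.00 | 427432.00
x̄ = 405064.00 / 8952.00 = 45.25 in
ȳ = 427432.00 / 8952.00 = 47.75 in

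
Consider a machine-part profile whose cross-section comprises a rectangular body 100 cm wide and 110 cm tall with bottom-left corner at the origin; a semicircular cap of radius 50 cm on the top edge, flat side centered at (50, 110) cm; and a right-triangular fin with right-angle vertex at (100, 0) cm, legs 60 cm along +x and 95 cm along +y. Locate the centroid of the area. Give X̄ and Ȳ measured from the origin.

rectangular body: A = 100 × 110 = 11000.00, centroid at (50.00, 55.00).
semicircular top: A = ½π·50² = 3926.99, centroid at (50.00, 131.22).
triangular fin: A = ½·60·95 = 2850.00, centroid at (120.00, 31.67).
ΣA = 17776.99 cm², ΣAX̄ = 1088349.54 cm³, ΣAȲ = 1210552.32 cm³.
X̄ = 1088349.54/17776.99 = 61.22 cm; Ȳ = 1210552.32/17776.99 = 68.10 cm.

X̄ = 61.22 cm, Ȳ = 68.10 cm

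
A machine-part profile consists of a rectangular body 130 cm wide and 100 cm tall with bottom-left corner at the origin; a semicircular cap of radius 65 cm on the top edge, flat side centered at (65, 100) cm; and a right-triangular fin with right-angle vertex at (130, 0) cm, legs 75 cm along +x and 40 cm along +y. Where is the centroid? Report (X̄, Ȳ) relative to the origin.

X̄ = 71.39 cm, Ȳ = 71.76 cm

Part | A | x̄ᵢ | ȳᵢ | A·x̄ᵢ | A·ȳᵢ
rectangular body | 13000.00 | 65.00 | 50.00 | 845000.00 | 650000.00
semicircular top | 6636.61 | 65.00 | 127.59 | 431379.94 | 846744.78
triangular fin | 1500.00 | 155.00 | 13.33 | 232500.00 | 20000.00
Σ | 21136.61 |  |  | 1508879.94 | 1516744.78
X̄ = 1508879.94 / 21136.61 = 71.39 cm
Ȳ = 1516744.78 / 21136.61 = 71.76 cm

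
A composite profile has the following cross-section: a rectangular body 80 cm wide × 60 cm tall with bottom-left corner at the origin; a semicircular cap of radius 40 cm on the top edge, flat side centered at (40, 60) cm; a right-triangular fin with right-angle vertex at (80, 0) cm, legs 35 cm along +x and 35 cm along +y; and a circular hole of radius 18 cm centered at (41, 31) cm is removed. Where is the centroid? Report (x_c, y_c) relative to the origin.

x_c = 44.43 cm, y_c = 45.32 cm

rectangular body: A = 80 × 60 = 4800.00, centroid at (40.00, 30.00).
semicircular top: A = ½π·40² = 2513.27, centroid at (40.00, 76.98).
triangular fin: A = ½·35·35 = 612.50, centroid at (91.67, 11.67).
hole: A = −π·18² = -1017.88, centroid at (41.00, 31.00).
ΣA = 6907.90 cm², ΣAx_c = 306943.88 cm³, ΣAy_c = 313054.79 cm³.
x_c = 306943.88/6907.90 = 44.43 cm; y_c = 313054.79/6907.90 = 45.32 cm.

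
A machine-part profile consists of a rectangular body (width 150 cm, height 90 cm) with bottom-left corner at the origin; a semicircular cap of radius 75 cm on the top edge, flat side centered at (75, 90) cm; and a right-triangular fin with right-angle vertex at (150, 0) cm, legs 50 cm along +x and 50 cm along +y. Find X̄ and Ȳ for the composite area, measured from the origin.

X̄ = 79.86 cm, Ȳ = 72.28 cm

Part | A | x̄ᵢ | ȳᵢ | A·x̄ᵢ | A·ȳᵢ
rectangular body | 13500.00 | 75.00 | 45.00 | 1012500.00 | 607500.00
semicircular top | 8835.73 | 75.00 | 121.83 | 662679.70 | 1076465.64
triangular fin | 1250.00 | 166.67 | 16.67 | 208333.33 | 20833.33
Σ | 23585.73 |  |  | 1883513.03 | 1704798.97
X̄ = 1883513.03 / 23585.73 = 79.86 cm
Ȳ = 1704798.97 / 23585.73 = 72.28 cm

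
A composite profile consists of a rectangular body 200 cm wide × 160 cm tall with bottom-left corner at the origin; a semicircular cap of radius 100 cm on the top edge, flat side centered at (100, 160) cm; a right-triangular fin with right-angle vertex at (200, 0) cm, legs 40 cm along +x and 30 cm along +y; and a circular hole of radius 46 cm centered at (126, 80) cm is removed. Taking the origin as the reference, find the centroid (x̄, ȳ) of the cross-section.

x̄ = 97.48 cm, ȳ = 125.16 cm

rectangular body: A = 200 × 160 = 32000.00, centroid at (100.00, 80.00).
semicircular top: A = ½π·100² = 15707.96, centroid at (100.00, 202.44).
triangular fin: A = ½·40·30 = 600.00, centroid at (213.33, 10.00).
hole: A = −π·46² = -6647.61, centroid at (126.00, 80.00).
ΣA = 41660.35 cm²
ΣAx̄ = (32000.00)(100.00) + (15707.96)(100.00) + (600.00)(213.33) + (-6647.61)(126.00) = 4061197.46 cm³
ΣAȳ = (32000.00)(80.00) + (15707.96)(202.44) + (600.00)(10.00) + (-6647.61)(80.00) = 5214131.99 cm³
x̄ = 4061197.46 / 41660.35 = 97.48 cm
ȳ = 5214131.99 / 41660.35 = 125.16 cm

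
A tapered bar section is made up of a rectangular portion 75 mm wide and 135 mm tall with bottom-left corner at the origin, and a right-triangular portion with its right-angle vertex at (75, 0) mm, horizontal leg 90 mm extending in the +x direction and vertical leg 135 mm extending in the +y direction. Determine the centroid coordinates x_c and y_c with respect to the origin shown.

x_c = 62.81 mm, y_c = 59.06 mm

Part | A | x̄ᵢ | ȳᵢ | A·x̄ᵢ | A·ȳᵢ
rectangular portion | 10125.00 | 37.50 | 67.50 | 379687.50 | 683437.50
triangular portion | 6075.00 | 105.00 | 45.00 | 637875.00 | 273375.00
Σ | 16200.00 |  |  | 1017562.50 | 956812.50
x_c = 1017562.50 / 16200.00 = 62.81 mm
y_c = 956812.50 / 16200.00 = 59.06 mm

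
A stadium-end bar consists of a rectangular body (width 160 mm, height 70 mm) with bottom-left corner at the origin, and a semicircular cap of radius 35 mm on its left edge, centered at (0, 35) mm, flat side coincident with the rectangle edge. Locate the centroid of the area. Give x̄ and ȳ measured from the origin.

rectangular body: A = 160 × 70 = 11200.00, centroid at (80.00, 35.00).
semicircular end: A = ½π·35² = 1924.23, centroid at (-14.85, 35.00).
ΣA = 13124.23 mm², ΣAx̄ = 867416.67 mm³, ΣAȳ = 459347.89 mm³.
x̄ = 867416.67/13124.23 = 66.09 mm; ȳ = 459347.89/13124.23 = 35.00 mm.

x̄ = 66.09 mm, ȳ = 35.00 mm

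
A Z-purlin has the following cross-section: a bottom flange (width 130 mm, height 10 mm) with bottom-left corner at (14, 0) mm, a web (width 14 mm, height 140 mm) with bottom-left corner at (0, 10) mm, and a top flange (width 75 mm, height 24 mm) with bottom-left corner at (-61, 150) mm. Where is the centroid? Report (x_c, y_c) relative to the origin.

x_c = 14.65 mm, y_c = 89.90 mm

bottom flange: A = 130 × 10 = 1300.00, centroid at (79.00, 5.00).
web: A = 14 × 140 = 1960.00, centroid at (7.00, 80.00).
top flange: A = 75 × 24 = 1800.00, centroid at (-23.50, 162.00).
ΣA = 5060.00 mm², ΣAx_c = 74120.00 mm³, ΣAy_c = 454900.00 mm³.
x_c = 74120.00/5060.00 = 14.65 mm; y_c = 454900.00/5060.00 = 89.90 mm.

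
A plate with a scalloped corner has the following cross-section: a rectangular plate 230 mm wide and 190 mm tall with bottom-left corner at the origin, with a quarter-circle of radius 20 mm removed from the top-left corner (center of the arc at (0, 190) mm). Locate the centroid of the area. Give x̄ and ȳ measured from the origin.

x̄ = 115.77 mm, ȳ = 94.37 mm

plate: A = 230 × 190 = 43700.00, centroid at (115.00, 95.00).
removed quarter-circle: A = −¼π·20² = -314.16, centroid at (8.49, 181.51).
ΣA = 43385.84 mm², ΣAx̄ = 5022833.33 mm³, ΣAȳ = 4094476.41 mm³.
x̄ = 5022833.33/43385.84 = 115.77 mm; ȳ = 4094476.41/43385.84 = 94.37 mm.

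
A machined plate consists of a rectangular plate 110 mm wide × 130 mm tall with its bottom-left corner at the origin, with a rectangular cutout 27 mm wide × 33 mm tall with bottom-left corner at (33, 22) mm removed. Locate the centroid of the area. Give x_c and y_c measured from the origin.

plate: A = 110 × 130 = 14300.00, centroid at (55.00, 65.00).
hole: A = −(27 × 33) = -891.00, centroid at (46.50, 38.50).
ΣA = 13409.00 mm², ΣAx_c = 745068.50 mm³, ΣAy_c = 895196.50 mm³.
x_c = 745068.50/13409.00 = 55.56 mm; y_c = 895196.50/13409.00 = 66.76 mm.

x_c = 55.56 mm, y_c = 66.76 mm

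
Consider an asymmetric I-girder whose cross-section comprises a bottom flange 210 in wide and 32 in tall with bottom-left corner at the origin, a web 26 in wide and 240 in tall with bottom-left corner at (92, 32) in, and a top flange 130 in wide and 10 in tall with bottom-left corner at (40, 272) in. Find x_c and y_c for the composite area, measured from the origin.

Part | A | x̄ᵢ | ȳᵢ | A·x̄ᵢ | A·ȳᵢ
bottom flange | 6720.00 | 105.00 | 16.00 | 705600.00 | 107520.00
web | 6240.00 | 105.00 | 152.00 | 655200.00 | 948480.00
top flange | 1300.00 | 105.00 | 277.00 | 136500.00 | 360100.00
Σ | 14260.00 |  |  | 1497300.00 | 1416100.00
x_c = 1497300.00 / 14260.00 = 105.00 in
y_c = 1416100.00 / 14260.00 = 99.31 in

x_c = 105.00 in, y_c = 99.31 in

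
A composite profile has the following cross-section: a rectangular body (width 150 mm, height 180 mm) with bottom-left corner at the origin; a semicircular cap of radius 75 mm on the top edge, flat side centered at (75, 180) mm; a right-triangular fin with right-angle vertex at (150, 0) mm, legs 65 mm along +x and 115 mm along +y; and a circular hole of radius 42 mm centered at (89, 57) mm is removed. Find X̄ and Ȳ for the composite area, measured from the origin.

Part | A | x̄ᵢ | ȳᵢ | A·x̄ᵢ | A·ȳᵢ
rectangular body | 27000.00 | 75.00 | 90.00 | 2025000.00 | 2430000.00
semicircular top | 8835.73 | 75.00 | 211.83 | 662679.70 | 1871681.28
triangular fin | 3737.50 | 171.67 | 38.33 | 641604.17 | 143270.83
hole | -5541.77 | 89.00 | 57.00 | -493217.48 | -315880.86
Σ | 34031.46 |  |  | 2836066.39 | 4129071.26
X̄ = 2836066.39 / 34031.46 = 83.34 mm
Ȳ = 4129071.26 / 34031.46 = 121.33 mm

X̄ = 83.34 mm, Ȳ = 121.33 mm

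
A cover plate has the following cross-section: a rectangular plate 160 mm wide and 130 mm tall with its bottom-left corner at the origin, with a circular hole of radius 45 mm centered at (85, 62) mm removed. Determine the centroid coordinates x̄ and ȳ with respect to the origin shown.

x̄ = 77.80 mm, ȳ = 66.32 mm

plate: A = 160 × 130 = 20800.00, centroid at (80.00, 65.00).
hole: A = −π·45² = -6361.73, centroid at (85.00, 62.00).
ΣA = 14438.27 mm²
ΣAx̄ = (20800.00)(80.00) + (-6361.73)(85.00) = 1123253.36 mm³
ΣAȳ = (20800.00)(65.00) + (-6361.73)(62.00) = 957573.04 mm³
x̄ = 1123253.36 / 14438.27 = 77.80 mm
ȳ = 957573.04 / 14438.27 = 66.32 mm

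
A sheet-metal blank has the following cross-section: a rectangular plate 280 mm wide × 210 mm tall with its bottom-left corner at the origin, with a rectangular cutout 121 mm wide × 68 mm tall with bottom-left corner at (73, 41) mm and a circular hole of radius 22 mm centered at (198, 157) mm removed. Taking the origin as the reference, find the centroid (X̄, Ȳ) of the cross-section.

plate: A = 280 × 210 = 58800.00, centroid at (140.00, 105.00).
hole 1: A = −(121 × 68) = -8228.00, centroid at (133.50, 75.00).
hole 2: A = −π·22² = -1520.53, centroid at (198.00, 157.00).
ΣA = 49051.47 mm²
ΣAX̄ = (58800.00)(140.00) + (-8228.00)(133.50) + (-1520.53)(198.00) = 6832496.89 mm³
ΣAȲ = (58800.00)(105.00) + (-8228.00)(75.00) + (-1520.53)(157.00) = 5318176.66 mm³
X̄ = 6832496.89 / 49051.47 = 139.29 mm
Ȳ = 5318176.66 / 49051.47 = 108.42 mm

X̄ = 139.29 mm, Ȳ = 108.42 mm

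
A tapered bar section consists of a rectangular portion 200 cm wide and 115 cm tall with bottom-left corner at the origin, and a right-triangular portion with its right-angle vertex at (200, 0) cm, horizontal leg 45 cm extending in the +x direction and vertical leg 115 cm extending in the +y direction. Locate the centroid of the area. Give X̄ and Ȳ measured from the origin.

X̄ = 111.63 cm, Ȳ = 55.56 cm

rectangular portion: A = 200 × 115 = 23000.00, centroid at (100.00, 57.50).
triangular portion: A = ½·45·115 = 2587.50, centroid at (215.00, 38.33).
ΣA = 25587.50 cm²
ΣAX̄ = (23000.00)(100.00) + (2587.50)(215.00) = 2856312.50 cm³
ΣAȲ = (23000.00)(57.50) + (2587.50)(38.33) = 1421687.50 cm³
X̄ = 2856312.50 / 25587.50 = 111.63 cm
Ȳ = 1421687.50 / 25587.50 = 55.56 cm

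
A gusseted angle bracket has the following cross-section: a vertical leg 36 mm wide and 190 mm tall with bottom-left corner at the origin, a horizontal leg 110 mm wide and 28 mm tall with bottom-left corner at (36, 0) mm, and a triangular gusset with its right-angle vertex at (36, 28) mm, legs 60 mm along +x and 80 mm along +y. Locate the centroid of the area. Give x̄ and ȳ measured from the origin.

x̄ = 43.65 mm, ȳ = 66.89 mm

Part | A | x̄ᵢ | ȳᵢ | A·x̄ᵢ | A·ȳᵢ
vertical leg | 6840.00 | 18.00 | 95.00 | 123120.00 | 649800.00
horizontal leg | 3080.00 | 91.00 | 14.00 | 280280.00 | 43120.00
gusset | 2400.00 | 56.00 | 54.67 | 134400.00 | 131200.00
Σ | 12320.00 |  |  | 537800.00 | 824120.00
x̄ = 537800.00 / 12320.00 = 43.65 mm
ȳ = 824120.00 / 12320.00 = 66.89 mm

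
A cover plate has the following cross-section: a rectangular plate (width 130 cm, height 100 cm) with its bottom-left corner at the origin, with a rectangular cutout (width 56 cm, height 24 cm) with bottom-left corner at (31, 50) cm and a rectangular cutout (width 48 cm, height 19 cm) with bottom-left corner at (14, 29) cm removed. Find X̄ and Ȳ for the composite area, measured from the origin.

X̄ = 68.04 cm, Ȳ = 49.48 cm

plate: A = 130 × 100 = 13000.00, centroid at (65.00, 50.00).
hole 1: A = −(56 × 24) = -1344.00, centroid at (59.00, 62.00).
hole 2: A = −(48 × 19) = -912.00, centroid at (38.00, 38.50).
ΣA = 10744.00 cm², ΣAX̄ = 731048.00 cm³, ΣAȲ = 531560.00 cm³.
X̄ = 731048.00/10744.00 = 68.04 cm; Ȳ = 531560.00/10744.00 = 49.48 cm.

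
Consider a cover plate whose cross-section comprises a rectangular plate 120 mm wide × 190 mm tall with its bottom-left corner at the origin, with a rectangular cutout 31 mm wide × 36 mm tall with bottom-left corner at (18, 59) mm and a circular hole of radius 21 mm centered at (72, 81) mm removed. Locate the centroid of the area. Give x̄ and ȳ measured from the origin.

x̄ = 60.64 mm, ȳ = 96.95 mm

Part | A | x̄ᵢ | ȳᵢ | A·x̄ᵢ | A·ȳᵢ
plate | 22800.00 | 60.00 | 95.00 | 1368000.00 | 2166000.00
hole 1 | -1116.00 | 33.50 | 77.00 | -37386.00 | -85932.00
hole 2 | -1385.44 | 72.00 | 81.00 | -99751.85 | -112220.83
Σ | 20298.56 |  |  | 1230862.15 | 1967847.17
x̄ = 1230862.15 / 20298.56 = 60.64 mm
ȳ = 1967847.17 / 20298.56 = 96.95 mm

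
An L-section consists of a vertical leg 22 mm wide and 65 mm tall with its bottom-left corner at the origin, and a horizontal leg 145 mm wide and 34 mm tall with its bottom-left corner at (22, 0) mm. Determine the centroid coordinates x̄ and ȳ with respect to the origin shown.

x̄ = 75.73 mm, ȳ = 20.49 mm

Part | A | x̄ᵢ | ȳᵢ | A·x̄ᵢ | A·ȳᵢ
vertical leg | 1430.00 | 11.00 | 32.50 | 15730.00 | 46475.00
horizontal leg | 4930.00 | 94.50 | 17.00 | 465885.00 | 83810.00
Σ | 6360.00 |  |  | 481615.00 | 130285.00
x̄ = 481615.00 / 6360.00 = 75.73 mm
ȳ = 130285.00 / 6360.00 = 20.49 mm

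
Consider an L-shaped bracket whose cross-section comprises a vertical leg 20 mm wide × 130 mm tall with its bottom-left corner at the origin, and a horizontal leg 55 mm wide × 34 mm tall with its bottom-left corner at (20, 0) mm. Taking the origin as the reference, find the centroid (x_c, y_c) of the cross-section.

Part | A | x̄ᵢ | ȳᵢ | A·x̄ᵢ | A·ȳᵢ
vertical leg | 2600.00 | 10.00 | 65.00 | 26000.00 | 169000.00
horizontal leg | 1870.00 | 47.50 | 17.00 | 88825.00 | 31790.00
Σ | 4470.00 |  |  | 114825.00 | 200790.00
x_c = 114825.00 / 4470.00 = 25.69 mm
y_c = 200790.00 / 4470.00 = 44.92 mm

x_c = 25.69 mm, y_c = 44.92 mm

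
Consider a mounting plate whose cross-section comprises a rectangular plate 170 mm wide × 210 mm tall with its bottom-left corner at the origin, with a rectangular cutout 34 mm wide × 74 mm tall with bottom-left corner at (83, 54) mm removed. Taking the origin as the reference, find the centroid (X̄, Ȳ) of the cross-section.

plate: A = 170 × 210 = 35700.00, centroid at (85.00, 105.00).
hole: A = −(34 × 74) = -2516.00, centroid at (100.00, 91.00).
ΣA = 33184.00 mm², ΣAX̄ = 2782900.00 mm³, ΣAȲ = 3519544.00 mm³.
X̄ = 2782900.00/33184.00 = 83.86 mm; Ȳ = 3519544.00/33184.00 = 106.06 mm.

X̄ = 83.86 mm, Ȳ = 106.06 mm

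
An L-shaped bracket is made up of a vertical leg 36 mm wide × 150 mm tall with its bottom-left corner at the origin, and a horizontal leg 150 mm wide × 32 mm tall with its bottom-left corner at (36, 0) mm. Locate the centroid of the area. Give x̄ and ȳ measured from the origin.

vertical leg: A = 36 × 150 = 5400.00, centroid at (18.00, 75.00).
horizontal leg: A = 150 × 32 = 4800.00, centroid at (111.00, 16.00).
ΣA = 10200.00 mm², ΣAx̄ = 630000.00 mm³, ΣAȳ = 481800.00 mm³.
x̄ = 630000.00/10200.00 = 61.76 mm; ȳ = 481800.00/10200.00 = 47.24 mm.

x̄ = 61.76 mm, ȳ = 47.24 mm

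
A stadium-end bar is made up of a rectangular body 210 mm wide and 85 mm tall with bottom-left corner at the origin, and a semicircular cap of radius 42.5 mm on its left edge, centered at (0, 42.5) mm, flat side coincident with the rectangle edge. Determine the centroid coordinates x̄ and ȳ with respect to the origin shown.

x̄ = 88.13 mm, ȳ = 42.50 mm

rectangular body: A = 210 × 85 = 17850.00, centroid at (105.00, 42.50).
semicircular end: A = ½π·42.5² = 2837.25, centroid at (-18.04, 42.50).
ΣA = 20687.25 mm²
ΣAx̄ = (17850.00)(105.00) + (2837.25)(-18.04) = 1823072.92 mm³
ΣAȳ = (17850.00)(42.50) + (2837.25)(42.50) = 879208.16 mm³
x̄ = 1823072.92 / 20687.25 = 88.13 mm
ȳ = 879208.16 / 20687.25 = 42.50 mm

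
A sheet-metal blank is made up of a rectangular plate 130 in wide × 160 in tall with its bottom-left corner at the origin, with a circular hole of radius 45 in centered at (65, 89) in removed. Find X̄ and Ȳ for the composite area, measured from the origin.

X̄ = 65.00 in, Ȳ = 76.03 in

plate: A = 130 × 160 = 20800.00, centroid at (65.00, 80.00).
hole: A = −π·45² = -6361.73, centroid at (65.00, 89.00).
ΣA = 14438.27 in², ΣAX̄ = 938487.87 in³, ΣAȲ = 1097806.46 in³.
X̄ = 938487.87/14438.27 = 65.00 in; Ȳ = 1097806.46/14438.27 = 76.03 in.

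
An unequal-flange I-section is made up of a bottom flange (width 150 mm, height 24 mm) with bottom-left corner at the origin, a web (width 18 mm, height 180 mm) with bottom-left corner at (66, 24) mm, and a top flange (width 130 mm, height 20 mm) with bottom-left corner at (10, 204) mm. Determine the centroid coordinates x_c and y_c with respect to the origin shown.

Part | A | x̄ᵢ | ȳᵢ | A·x̄ᵢ | A·ȳᵢ
bottom flange | 3600.00 | 75.00 | 12.00 | 270000.00 | 43200.00
web | 3240.00 | 75.00 | 114.00 | 243000.00 | 369360.00
top flange | 2600.00 | 75.00 | 214.00 | 195000.00 | 556400.00
Σ | 9440.00 |  |  | 708000.00 | 968960.00
x_c = 708000.00 / 9440.00 = 75.00 mm
y_c = 968960.00 / 9440.00 = 102.64 mm

x_c = 75.00 mm, y_c = 102.64 mm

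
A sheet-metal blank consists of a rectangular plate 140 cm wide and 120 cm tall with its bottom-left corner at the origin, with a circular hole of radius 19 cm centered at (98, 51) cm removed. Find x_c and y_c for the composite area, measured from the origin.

Part | A | x̄ᵢ | ȳᵢ | A·x̄ᵢ | A·ȳᵢ
plate | 16800.00 | 70.00 | 60.00 | 1176000.00 | 1008000.00
hole | -1134.11 | 98.00 | 51.00 | -111143.26 | -57839.86
Σ | 15665.89 |  |  | 1064856.74 | 950160.14
x_c = 1064856.74 / 15665.89 = 67.97 cm
y_c = 950160.14 / 15665.89 = 60.65 cm

x_c = 67.97 cm, y_c = 60.65 cm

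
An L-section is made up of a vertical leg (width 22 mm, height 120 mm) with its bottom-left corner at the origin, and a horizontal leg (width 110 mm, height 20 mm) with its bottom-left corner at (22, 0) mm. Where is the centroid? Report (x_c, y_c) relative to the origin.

x_c = 41.00 mm, y_c = 37.27 mm

Part | A | x̄ᵢ | ȳᵢ | A·x̄ᵢ | A·ȳᵢ
vertical leg | 2640.00 | 11.00 | 60.00 | 29040.00 | 158400.00
horizontal leg | 2200.00 | 77.00 | 10.00 | 169400.00 | 22000.00
Σ | 4840.00 |  |  | 198440.00 | 180400.00
x_c = 198440.00 / 4840.00 = 41.00 mm
y_c = 180400.00 / 4840.00 = 37.27 mm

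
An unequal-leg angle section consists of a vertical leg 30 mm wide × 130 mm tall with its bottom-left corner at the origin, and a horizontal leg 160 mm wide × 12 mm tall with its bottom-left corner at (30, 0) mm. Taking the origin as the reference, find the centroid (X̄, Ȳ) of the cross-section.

X̄ = 46.34 mm, Ȳ = 45.54 mm

vertical leg: A = 30 × 130 = 3900.00, centroid at (15.00, 65.00).
horizontal leg: A = 160 × 12 = 1920.00, centroid at (110.00, 6.00).
ΣA = 5820.00 mm²
ΣAX̄ = (3900.00)(15.00) + (1920.00)(110.00) = 269700.00 mm³
ΣAȲ = (3900.00)(65.00) + (1920.00)(6.00) = 265020.00 mm³
X̄ = 269700.00 / 5820.00 = 46.34 mm
Ȳ = 265020.00 / 5820.00 = 45.54 mm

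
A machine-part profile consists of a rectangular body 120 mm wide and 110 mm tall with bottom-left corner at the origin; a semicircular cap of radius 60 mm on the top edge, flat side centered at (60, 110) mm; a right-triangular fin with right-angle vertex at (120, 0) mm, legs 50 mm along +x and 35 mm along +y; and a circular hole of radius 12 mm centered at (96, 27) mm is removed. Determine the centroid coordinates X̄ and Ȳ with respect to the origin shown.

X̄ = 62.64 mm, Ȳ = 77.29 mm

Part | A | x̄ᵢ | ȳᵢ | A·x̄ᵢ | A·ȳᵢ
rectangular body | 13200.00 | 60.00 | 55.00 | 792000.00 | 726000.00
semicircular top | 5654.87 | 60.00 | 135.46 | 339292.01 | 766035.35
triangular fin | 875.00 | 136.67 | 11.67 | 119583.33 | 10208.33
hole | -452.39 | 96.00 | 27.00 | -43429.38 | -12214.51
Σ | 19277.48 |  |  | 1207445.96 | 1490029.17
X̄ = 1207445.96 / 19277.48 = 62.64 mm
Ȳ = 1490029.17 / 19277.48 = 77.29 mm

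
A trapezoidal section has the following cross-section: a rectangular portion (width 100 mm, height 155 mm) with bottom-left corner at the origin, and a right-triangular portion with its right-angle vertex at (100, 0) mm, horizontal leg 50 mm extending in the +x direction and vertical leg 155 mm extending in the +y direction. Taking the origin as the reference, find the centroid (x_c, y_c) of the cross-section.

x_c = 63.33 mm, y_c = 72.33 mm

Part | A | x̄ᵢ | ȳᵢ | A·x̄ᵢ | A·ȳᵢ
rectangular portion | 15500.00 | 50.00 | 77.50 | 775000.00 | 1201250.00
triangular portion | 3875.00 | 116.67 | 51.67 | 452083.33 | 200208.33
Σ | 19375.00 |  |  | 1227083.33 | 1401458.33
x_c = 1227083.33 / 19375.00 = 63.33 mm
y_c = 1401458.33 / 19375.00 = 72.33 mm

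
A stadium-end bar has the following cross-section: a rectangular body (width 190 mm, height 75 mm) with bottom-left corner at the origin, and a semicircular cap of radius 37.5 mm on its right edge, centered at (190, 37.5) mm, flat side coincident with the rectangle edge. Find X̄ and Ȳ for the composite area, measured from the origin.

X̄ = 109.89 mm, Ȳ = 37.50 mm

Part | A | x̄ᵢ | ȳᵢ | A·x̄ᵢ | A·ȳᵢ
rectangular body | 14250.00 | 95.00 | 37.50 | 1353750.00 | 534375.00
semicircular end | 2208.93 | 205.92 | 37.50 | 454853.39 | 82834.96
Σ | 16458.93 |  |  | 1808603.39 | 617209.96
X̄ = 1808603.39 / 16458.93 = 109.89 mm
Ȳ = 617209.96 / 16458.93 = 37.50 mm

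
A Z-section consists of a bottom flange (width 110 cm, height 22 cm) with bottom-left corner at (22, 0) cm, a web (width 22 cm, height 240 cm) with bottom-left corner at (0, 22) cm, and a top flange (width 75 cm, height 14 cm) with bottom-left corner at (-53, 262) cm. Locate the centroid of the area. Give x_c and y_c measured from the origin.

x_c = 26.07 cm, y_c = 121.01 cm

Part | A | x̄ᵢ | ȳᵢ | A·x̄ᵢ | A·ȳᵢ
bottom flange | 2420.00 | 77.00 | 11.00 | 186340.00 | 26620.00
web | 5280.00 | 11.00 | 142.00 | 58080.00 | 749760.00
top flange | 1050.00 | -15.50 | 269.00 | -16275.00 | 282450.00
Σ | 8750.00 |  |  | 228145.00 | 1058830.00
x_c = 228145.00 / 8750.00 = 26.07 cm
y_c = 1058830.00 / 8750.00 = 121.01 cm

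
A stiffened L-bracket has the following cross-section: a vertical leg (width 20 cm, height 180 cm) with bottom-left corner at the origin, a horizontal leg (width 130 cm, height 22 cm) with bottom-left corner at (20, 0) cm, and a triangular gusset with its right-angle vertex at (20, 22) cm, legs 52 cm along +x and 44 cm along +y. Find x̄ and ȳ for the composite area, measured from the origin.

x̄ = 42.32 cm, ȳ = 52.26 cm

Part | A | x̄ᵢ | ȳᵢ | A·x̄ᵢ | A·ȳᵢ
vertical leg | 3600.00 | 10.00 | 90.00 | 36000.00 | 324000.00
horizontal leg | 2860.00 | 85.00 | 11.00 | 243100.00 | 31460.00
gusset | 1144.00 | 37.33 | 36.67 | 42709.33 | 41946.67
Σ | 7604.00 |  |  | 321809.33 | 397406.67
x̄ = 321809.33 / 7604.00 = 42.32 cm
ȳ = 397406.67 / 7604.00 = 52.26 cm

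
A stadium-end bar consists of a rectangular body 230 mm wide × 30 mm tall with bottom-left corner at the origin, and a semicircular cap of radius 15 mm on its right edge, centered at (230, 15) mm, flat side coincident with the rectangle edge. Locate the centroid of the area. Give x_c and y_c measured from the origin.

x_c = 120.91 mm, y_c = 15.00 mm

rectangular body: A = 230 × 30 = 6900.00, centroid at (115.00, 15.00).
semicircular end: A = ½π·15² = 353.43, centroid at (236.37, 15.00).
ΣA = 7253.43 mm²
ΣAx_c = (6900.00)(115.00) + (353.43)(236.37) = 877038.71 mm³
ΣAy_c = (6900.00)(15.00) + (353.43)(15.00) = 108801.44 mm³
x_c = 877038.71 / 7253.43 = 120.91 mm
y_c = 108801.44 / 7253.43 = 15.00 mm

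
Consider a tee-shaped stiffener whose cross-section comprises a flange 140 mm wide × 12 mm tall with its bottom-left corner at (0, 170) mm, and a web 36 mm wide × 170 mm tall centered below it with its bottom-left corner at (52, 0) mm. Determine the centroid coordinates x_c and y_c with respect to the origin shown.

x_c = 70.00 mm, y_c = 104.60 mm

web: A = 36 × 170 = 6120.00, centroid at (70.00, 85.00).
flange: A = 140 × 12 = 1680.00, centroid at (70.00, 176.00).
ΣA = 7800.00 mm²
ΣAx_c = (6120.00)(70.00) + (1680.00)(70.00) = 546000.00 mm³
ΣAy_c = (6120.00)(85.00) + (1680.00)(176.00) = 815880.00 mm³
x_c = 546000.00 / 7800.00 = 70.00 mm
y_c = 815880.00 / 7800.00 = 104.60 mm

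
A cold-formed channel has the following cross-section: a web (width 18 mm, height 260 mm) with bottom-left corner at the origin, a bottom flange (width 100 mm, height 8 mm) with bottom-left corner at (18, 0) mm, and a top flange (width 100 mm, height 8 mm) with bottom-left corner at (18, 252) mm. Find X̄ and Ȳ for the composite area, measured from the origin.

X̄ = 24.03 mm, Ȳ = 130.00 mm

web: A = 18 × 260 = 4680.00, centroid at (9.00, 130.00).
bottom flange: A = 100 × 8 = 800.00, centroid at (68.00, 4.00).
top flange: A = 100 × 8 = 800.00, centroid at (68.00, 256.00).
ΣA = 6280.00 mm², ΣAX̄ = 150920.00 mm³, ΣAȲ = 816400.00 mm³.
X̄ = 150920.00/6280.00 = 24.03 mm; Ȳ = 816400.00/6280.00 = 130.00 mm.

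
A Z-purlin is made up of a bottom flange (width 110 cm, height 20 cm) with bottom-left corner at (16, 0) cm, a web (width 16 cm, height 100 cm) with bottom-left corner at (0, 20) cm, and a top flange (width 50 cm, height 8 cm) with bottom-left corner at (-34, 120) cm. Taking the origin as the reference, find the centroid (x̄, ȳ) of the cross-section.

Part | A | x̄ᵢ | ȳᵢ | A·x̄ᵢ | A·ȳᵢ
bottom flange | 2200.00 | 71.00 | 10.00 | 156200.00 | 22000.00
web | 1600.00 | 8.00 | 70.00 | 12800.00 | 112000.00
top flange | 400.00 | -9.00 | 124.00 | -3600.00 | 49600.00
Σ | 4200.00 |  |  | 165400.00 | 183600.00
x̄ = 165400.00 / 4200.00 = 39.38 cm
ȳ = 183600.00 / 4200.00 = 43.71 cm

x̄ = 39.38 cm, ȳ = 43.71 cm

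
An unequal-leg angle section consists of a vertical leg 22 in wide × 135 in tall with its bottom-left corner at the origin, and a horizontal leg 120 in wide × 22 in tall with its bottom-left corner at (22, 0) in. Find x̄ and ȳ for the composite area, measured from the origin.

vertical leg: A = 22 × 135 = 2970.00, centroid at (11.00, 67.50).
horizontal leg: A = 120 × 22 = 2640.00, centroid at (82.00, 11.00).
ΣA = 5610.00 in², ΣAx̄ = 249150.00 in³, ΣAȳ = 229515.00 in³.
x̄ = 249150.00/5610.00 = 44.41 in; ȳ = 229515.00/5610.00 = 40.91 in.

x̄ = 44.41 in, ȳ = 40.91 in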